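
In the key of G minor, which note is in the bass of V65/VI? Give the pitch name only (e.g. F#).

D

The applied chord V65/VI is rooted on Bb: Bb-D-F-Ab.
The figure 65 means first inversion — the third is in the bass.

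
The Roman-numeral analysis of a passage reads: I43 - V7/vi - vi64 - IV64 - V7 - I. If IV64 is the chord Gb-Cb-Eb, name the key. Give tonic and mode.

IV64 is given as Gb-Cb-Eb — a major triad with root Cb.
Counting down 3 scale steps from Cb places the tonic on Gb; a major triad on degree 4 is diatonic only in major.

Gb major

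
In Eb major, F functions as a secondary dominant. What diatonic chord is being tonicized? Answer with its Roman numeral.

The chord is a major triad on F.
A dominant resolves down a perfect fifth: F → Bb. In Eb major, Bb is scale degree 5, i.e. V.

V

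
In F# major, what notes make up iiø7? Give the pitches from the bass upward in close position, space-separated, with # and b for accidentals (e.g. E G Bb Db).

G# B D F#

Scale degree 2 in F# major is G#; here the chord built on it is altered to a half-diminished seventh chord. iiø7 is the half-diminished supertonic seventh, borrowed from the parallel minor.
So the chord is G#-B-D-F#, a half-diminished seventh chord.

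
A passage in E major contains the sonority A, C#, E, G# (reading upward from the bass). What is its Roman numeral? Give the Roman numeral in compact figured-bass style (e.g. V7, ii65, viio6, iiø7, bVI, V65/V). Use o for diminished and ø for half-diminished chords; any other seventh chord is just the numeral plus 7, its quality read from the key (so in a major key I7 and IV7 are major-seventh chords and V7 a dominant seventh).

IV7

The pitches A-C#-E-G# form a major seventh chord rooted on A.
A is scale degree 4 in E major, and a major seventh chord on that degree is written IV7.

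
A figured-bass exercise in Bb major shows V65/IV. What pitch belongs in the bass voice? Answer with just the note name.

The applied chord V65/IV is rooted on Bb: Bb-D-F-Ab.
The figure 65 means first inversion — the third is in the bass.

D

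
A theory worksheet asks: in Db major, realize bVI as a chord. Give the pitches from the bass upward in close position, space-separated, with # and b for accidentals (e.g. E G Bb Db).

Bbb Db Fb

bVI is a major triad on the lowered sixth degree, borrowed from the parallel minor. In Db major that root is Bbb.
So the chord is Bbb-Db-Fb.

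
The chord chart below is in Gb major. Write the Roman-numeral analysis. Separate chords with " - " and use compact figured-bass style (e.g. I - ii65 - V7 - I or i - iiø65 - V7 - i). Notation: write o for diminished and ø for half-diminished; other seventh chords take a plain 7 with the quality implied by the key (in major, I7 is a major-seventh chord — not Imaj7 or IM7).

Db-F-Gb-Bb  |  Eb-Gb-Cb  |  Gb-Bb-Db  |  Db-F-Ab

Db-F-Gb-Bb has root Gb, degree 1 in Gb major, so I43.
Eb-Gb-Cb has root Cb, degree 4 in Gb major, so IV6.
Gb-Bb-Db has root Gb, degree 1 in Gb major, so I.
Db-F-Ab: root Db is the dominant; major triad there is V.

I43 - IV6 - I - V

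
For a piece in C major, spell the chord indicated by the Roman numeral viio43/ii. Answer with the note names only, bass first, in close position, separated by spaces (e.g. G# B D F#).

The slash marks an applied leading-tone chord: viio of ii. In C major, ii is D, so the leading tone to it is C#, a half step below.
Building a fully diminished seventh chord on C# gives C#-E-G-Bb.
The figured bass 43 indicates second inversion, placing the fifth (G) in the bass: G-Bb-C#-E.

G Bb C# E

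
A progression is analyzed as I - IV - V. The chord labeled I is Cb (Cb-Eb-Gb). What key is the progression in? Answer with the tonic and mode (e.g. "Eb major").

Cb major

I is given as Cb-Eb-Gb — a major triad with root Cb.
If Cb is scale degree 1 and the mode makes that degree carry a major triad, the tonic is Cb and the mode is major.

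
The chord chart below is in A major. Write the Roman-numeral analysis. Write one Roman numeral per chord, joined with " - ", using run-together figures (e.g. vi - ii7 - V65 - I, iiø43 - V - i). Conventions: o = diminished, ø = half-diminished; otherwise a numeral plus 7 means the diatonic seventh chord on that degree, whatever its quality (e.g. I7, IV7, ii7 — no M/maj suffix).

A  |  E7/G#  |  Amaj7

A: major triad on A = scale degree 1 → I.
E7/G#: root E is the dominant; dominant seventh chord there is V65.
Amaj7 has root A, degree 1 in A major, so I7.

I - V65 - I7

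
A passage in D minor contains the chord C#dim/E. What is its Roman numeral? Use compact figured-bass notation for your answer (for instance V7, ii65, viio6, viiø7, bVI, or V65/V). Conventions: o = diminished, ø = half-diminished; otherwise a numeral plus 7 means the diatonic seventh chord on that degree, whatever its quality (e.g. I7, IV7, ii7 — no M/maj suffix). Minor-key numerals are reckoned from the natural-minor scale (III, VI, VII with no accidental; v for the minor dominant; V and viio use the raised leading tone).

Stacked in thirds the chord is C#-E-G: a diminished triad on C#.
C# is scale degree 7 in D minor, and a diminished triad on that degree is written viio.
With E in the bass the chord is in first inversion, so the figured bass is 6.

viio6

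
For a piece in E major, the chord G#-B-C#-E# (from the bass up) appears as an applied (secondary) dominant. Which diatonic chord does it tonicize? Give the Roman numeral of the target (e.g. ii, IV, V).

The chord is a dominant seventh chord on C#.
A dominant resolves down a perfect fifth: C# → F#. In E major, F# is scale degree 2, i.e. ii.

ii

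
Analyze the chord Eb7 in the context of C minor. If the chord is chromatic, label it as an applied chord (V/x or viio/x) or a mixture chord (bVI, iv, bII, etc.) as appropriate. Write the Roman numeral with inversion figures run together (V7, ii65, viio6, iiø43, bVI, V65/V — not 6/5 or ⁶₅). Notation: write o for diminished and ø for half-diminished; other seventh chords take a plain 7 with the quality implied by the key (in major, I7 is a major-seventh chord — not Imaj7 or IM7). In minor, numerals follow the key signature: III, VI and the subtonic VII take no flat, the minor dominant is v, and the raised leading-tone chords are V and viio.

The pitches Eb-G-Bb-Db form a dominant seventh chord rooted on Eb.
Eb is not a diatonic chord root with this quality in C minor, but it lies a perfect fifth above Ab (VI), so the chord functions as an applied dominant of VI.

V7/VI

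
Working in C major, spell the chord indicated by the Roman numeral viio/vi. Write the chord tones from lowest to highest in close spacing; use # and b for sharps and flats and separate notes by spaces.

G# B D

viio/vi is a secondary leading-tone chord. The target vi is A in C major; the applied chord is rooted a semitone below, on G#.
Building a diminished triad on G# gives G#-B-D.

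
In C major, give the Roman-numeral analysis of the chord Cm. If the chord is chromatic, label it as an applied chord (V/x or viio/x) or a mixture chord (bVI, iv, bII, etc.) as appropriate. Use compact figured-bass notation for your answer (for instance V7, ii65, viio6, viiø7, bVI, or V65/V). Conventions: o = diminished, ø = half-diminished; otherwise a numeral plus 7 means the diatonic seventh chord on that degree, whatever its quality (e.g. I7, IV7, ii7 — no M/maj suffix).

i

The pitches C-Eb-G form a minor triad rooted on C.
C is the first degree of C major. This is the minor tonic, borrowed from the parallel minor.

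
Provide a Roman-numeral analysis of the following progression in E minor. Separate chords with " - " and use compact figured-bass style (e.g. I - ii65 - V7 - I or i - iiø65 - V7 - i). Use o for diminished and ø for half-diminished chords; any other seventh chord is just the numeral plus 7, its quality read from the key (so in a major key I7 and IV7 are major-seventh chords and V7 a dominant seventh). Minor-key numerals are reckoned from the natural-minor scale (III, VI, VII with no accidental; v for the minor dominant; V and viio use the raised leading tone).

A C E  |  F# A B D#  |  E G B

iv - V43 - i

A-C-E: root A is the subdominant; minor triad there is iv.
F#-A-B-D#: dominant seventh chord on B = scale degree 5 → V43.
E-G-B: minor triad on E = scale degree 1 → i.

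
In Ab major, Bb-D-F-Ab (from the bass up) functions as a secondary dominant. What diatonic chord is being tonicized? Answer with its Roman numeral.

V

The chord is a dominant seventh chord on Bb.
A dominant resolves down a perfect fifth: Bb → Eb. In Ab major, Eb is scale degree 5, i.e. V.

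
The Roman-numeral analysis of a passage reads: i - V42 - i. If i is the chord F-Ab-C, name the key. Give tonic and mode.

The anchor chord is a minor triad on F, labeled i.
If F is scale degree 1 and the mode makes that degree carry a minor triad, the tonic is F and the mode is minor.

F minor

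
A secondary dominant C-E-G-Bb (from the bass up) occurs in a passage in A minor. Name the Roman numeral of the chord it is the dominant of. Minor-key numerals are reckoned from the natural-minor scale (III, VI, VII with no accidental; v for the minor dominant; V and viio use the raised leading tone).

The chord is a dominant seventh chord on C.
A dominant resolves down a perfect fifth: C → F. In A minor, F is scale degree 6, i.e. VI.

VI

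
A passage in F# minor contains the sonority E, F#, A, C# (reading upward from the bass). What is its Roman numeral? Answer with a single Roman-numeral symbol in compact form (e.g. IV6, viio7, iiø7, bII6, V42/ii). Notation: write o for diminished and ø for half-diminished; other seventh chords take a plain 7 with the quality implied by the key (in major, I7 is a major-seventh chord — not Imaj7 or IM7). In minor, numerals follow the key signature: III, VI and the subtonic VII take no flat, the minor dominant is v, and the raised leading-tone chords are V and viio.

i42

Stacked in thirds the chord is F#-A-C#-E: a minor seventh chord on F#.
F# is scale degree 1 in F# minor, and a minor seventh chord on that degree is written i7.
With E in the bass the chord is in third inversion, so the figured bass is 42.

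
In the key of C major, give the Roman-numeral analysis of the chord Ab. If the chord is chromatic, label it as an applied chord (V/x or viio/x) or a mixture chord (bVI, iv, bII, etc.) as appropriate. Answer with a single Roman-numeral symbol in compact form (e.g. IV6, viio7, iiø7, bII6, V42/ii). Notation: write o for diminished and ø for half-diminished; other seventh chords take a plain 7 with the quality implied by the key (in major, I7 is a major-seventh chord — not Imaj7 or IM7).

bVI

Stacked in thirds the chord is Ab-C-Eb: a major triad on Ab.
Ab is the lowered sixth degree of C major (diatonic 6 would be A). This is a major triad on the lowered sixth degree, borrowed from the parallel minor.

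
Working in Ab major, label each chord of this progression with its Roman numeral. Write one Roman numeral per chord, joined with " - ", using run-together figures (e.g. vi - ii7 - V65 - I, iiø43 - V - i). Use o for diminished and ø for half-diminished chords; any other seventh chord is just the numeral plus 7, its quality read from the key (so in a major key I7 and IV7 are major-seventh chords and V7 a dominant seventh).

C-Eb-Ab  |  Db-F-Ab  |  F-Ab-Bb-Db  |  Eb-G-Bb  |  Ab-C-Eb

C-Eb-Ab has root Ab, degree 1 in Ab major, so I6.
Db-F-Ab: root Db is the subdominant; major triad there is IV.
F-Ab-Bb-Db: minor seventh chord on Bb = scale degree 2 → ii43.
Eb-G-Bb: major triad on Eb = scale degree 5 → V.
Ab-C-Eb: root Ab is the tonic; major triad there is I.

I6 - IV - ii43 - V - I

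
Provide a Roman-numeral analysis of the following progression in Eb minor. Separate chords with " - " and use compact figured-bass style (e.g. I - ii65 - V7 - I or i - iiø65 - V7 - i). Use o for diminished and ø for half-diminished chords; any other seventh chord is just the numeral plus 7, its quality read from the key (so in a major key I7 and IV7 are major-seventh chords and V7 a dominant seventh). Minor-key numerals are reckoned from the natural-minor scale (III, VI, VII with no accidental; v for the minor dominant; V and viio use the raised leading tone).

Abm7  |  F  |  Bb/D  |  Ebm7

Abm7 has root Ab, degree 4 in Eb minor, so iv7.
F is the secondary dominant of V (major triad on F): V/V.
Bb/D: major triad on Bb = scale degree 5 → V6.
Ebm7: minor seventh chord on Eb = scale degree 1 → i7.

iv7 - V/V - V6 - i7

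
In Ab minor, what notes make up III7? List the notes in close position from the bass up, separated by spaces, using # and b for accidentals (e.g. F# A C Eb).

Cb Eb Gb Bb

The numeral's case and figure indicate a major seventh chord. In Ab minor its root, the mediant, is Cb.
That chord is spelled Cb-Eb-Gb-Bb.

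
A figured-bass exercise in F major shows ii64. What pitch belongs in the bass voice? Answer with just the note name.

ii in F major has root G; the chord is G-Bb-D.
The figure 64 means second inversion — the fifth is in the bass.

D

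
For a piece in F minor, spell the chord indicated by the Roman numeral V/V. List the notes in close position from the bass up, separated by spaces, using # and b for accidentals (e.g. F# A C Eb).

V/V is a secondary dominant — the dominant triad of V. V in F minor is C, so the applied chord's root is G, a perfect fifth above.
Building a major triad on G gives G-B-D.

G B D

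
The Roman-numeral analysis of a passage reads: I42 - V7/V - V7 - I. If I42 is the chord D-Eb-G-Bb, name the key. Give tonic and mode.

I42 is given as D-Eb-G-Bb — a major seventh chord with root Eb.
If Eb is scale degree 1 and the mode makes that degree carry a major seventh chord, the tonic is Eb and the mode is major.

Eb major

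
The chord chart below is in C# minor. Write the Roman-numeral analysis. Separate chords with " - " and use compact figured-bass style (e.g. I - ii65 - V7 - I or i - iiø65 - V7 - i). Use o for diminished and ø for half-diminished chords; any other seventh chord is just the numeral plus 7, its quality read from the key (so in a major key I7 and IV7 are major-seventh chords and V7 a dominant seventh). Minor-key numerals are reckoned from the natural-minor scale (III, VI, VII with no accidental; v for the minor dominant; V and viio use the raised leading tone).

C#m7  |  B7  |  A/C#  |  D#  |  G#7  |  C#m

C#m7: minor seventh chord on C# = scale degree 1 → i7.
B7 has root B, degree 7 in C# minor, so VII7.
A/C#: root A is the submediant; major triad there is VI6.
D#: chromatic; D# is V of V, so V/V.
G#7: root G# is the dominant; dominant seventh chord there is V7.
C#m: minor triad on C# = scale degree 1 → i.

i7 - VII7 - VI6 - V/V - V7 - i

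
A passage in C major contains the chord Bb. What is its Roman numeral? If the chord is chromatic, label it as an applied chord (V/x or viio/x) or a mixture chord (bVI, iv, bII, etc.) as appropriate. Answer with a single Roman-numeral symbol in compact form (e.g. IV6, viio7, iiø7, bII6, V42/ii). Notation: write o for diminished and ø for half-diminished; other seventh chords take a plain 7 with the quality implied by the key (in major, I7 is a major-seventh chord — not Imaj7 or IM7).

bVII

The pitches Bb-D-F form a major triad rooted on Bb.
Bb is the lowered seventh degree of C major (diatonic 7 would be B). This is a major triad on the lowered seventh degree (the subtonic), borrowed from the parallel minor.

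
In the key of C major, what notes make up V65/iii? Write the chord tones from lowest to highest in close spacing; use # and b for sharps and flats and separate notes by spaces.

D# F# A B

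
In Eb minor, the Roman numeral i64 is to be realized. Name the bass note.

Bb

i in Eb minor has root Eb; the chord is Eb-Gb-Bb.
The figure 64 means second inversion — the fifth is in the bass.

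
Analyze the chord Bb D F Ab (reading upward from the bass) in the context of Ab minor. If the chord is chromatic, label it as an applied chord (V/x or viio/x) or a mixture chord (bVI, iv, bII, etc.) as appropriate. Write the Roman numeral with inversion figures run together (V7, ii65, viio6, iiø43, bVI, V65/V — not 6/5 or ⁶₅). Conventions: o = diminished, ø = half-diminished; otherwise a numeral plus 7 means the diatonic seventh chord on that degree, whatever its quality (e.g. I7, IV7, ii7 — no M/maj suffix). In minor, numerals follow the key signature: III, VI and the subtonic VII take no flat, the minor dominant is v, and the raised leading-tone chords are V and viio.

The pitches Bb-D-F-Ab form a dominant seventh chord rooted on Bb.
Bb is not a diatonic chord root with this quality in Ab minor, but it lies a perfect fifth above Eb (V), so the chord functions as an applied dominant of V.

V7/V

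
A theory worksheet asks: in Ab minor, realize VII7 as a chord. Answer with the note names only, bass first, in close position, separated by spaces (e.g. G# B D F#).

Gb Bb Db Fb

The numeral's case and figure indicate a dominant seventh chord. In Ab minor its root, the seventh degree, is Gb.
That chord is spelled Gb-Bb-Db-Fb.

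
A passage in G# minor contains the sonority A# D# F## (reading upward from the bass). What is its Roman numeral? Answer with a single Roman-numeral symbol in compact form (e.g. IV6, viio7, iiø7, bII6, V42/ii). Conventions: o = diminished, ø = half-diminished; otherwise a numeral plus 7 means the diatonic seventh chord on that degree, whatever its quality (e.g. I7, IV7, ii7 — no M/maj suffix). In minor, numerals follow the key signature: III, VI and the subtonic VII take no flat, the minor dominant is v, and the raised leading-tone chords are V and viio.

V64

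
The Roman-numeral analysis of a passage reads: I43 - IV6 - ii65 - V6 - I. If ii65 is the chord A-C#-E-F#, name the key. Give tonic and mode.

E major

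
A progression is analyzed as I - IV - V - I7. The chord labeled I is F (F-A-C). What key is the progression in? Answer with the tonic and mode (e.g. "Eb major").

F major

The chord F is a major triad rooted on F; its label is I.
If F is scale degree 1 and the mode makes that degree carry a major triad, the tonic is F and the mode is major.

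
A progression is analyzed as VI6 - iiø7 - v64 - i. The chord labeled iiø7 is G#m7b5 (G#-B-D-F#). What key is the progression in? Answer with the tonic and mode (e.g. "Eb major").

F# minor

The chord G#m7b5 is a half-diminished seventh chord rooted on G#; its label is iiø7.
If G# is scale degree 2 and the mode makes that degree carry a half-diminished seventh chord, the tonic is F# and the mode is minor.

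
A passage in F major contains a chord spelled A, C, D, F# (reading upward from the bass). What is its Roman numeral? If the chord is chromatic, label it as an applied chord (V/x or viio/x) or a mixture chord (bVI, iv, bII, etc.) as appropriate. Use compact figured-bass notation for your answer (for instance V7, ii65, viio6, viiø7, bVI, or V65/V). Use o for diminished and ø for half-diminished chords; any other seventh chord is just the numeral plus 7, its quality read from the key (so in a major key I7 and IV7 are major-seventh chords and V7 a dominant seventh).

The pitches D-F#-A-C form a dominant seventh chord rooted on D.
D is not a diatonic chord root with this quality in F major, but it lies a perfect fifth above G (ii), so the chord functions as an applied dominant of ii.
With A in the bass the chord is in second inversion, so the figured bass is 43.

V43/ii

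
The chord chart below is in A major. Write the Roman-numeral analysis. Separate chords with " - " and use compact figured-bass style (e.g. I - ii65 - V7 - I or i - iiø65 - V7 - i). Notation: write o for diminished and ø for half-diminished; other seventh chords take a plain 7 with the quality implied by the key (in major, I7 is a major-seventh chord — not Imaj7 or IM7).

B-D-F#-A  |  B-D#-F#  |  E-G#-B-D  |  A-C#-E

B-D-F#-A: minor seventh chord on B = scale degree 2 → ii7.
B-D#-F# is the secondary dominant of V (major triad on B): V/V.
E-G#-B-D: dominant seventh chord on E = scale degree 5 → V7.
A-C#-E has root A, degree 1 in A major, so I.

ii7 - V/V - V7 - I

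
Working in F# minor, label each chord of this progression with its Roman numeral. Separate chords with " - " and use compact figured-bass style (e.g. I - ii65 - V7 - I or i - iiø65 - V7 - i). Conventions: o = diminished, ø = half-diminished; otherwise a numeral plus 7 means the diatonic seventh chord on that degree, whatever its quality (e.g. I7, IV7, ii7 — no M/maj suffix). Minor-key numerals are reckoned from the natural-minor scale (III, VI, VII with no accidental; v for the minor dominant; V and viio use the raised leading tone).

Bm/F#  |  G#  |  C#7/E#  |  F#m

iv64 - V/V - V65 - i

Bm/F#: root B is the subdominant; minor triad there is iv64.
G#: a major triad on G#, the applied dominant of V → V/V.
C#7/E# has root C#, degree 5 in F# minor, so V65.
F#m: minor triad on F# = scale degree 1 → i.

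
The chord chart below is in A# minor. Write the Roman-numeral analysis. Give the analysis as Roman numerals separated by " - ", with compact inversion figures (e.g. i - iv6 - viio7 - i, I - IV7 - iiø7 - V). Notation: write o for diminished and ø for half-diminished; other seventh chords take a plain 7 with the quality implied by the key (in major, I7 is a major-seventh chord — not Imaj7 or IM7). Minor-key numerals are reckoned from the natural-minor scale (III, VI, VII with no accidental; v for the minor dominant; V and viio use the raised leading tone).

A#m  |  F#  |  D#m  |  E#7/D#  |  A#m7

A#m has root A#, degree 1 in A# minor, so i.
F#: root F# is the submediant; major triad there is VI.
D#m: minor triad on D# = scale degree 4 → iv.
E#7/D# has root E#, degree 5 in A# minor, so V42.
A#m7: root A# is the tonic; minor seventh chord there is i7.

i - VI - iv - V42 - i7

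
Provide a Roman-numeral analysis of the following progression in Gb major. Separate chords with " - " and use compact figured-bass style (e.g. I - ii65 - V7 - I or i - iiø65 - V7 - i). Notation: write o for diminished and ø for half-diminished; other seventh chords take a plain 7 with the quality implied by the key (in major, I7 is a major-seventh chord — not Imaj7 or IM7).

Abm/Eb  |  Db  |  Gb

ii64 - V - I

Abm/Eb has root Ab, degree 2 in Gb major, so ii64.
Db: major triad on Db = scale degree 5 → V.
Gb: root Gb is the tonic; major triad there is I.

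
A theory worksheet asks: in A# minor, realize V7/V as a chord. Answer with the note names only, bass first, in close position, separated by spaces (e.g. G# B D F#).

V7/V is a secondary dominant — the dominant seventh of V. V in A# minor is E#, so the applied chord's root is B#, a perfect fifth above.
Building a dominant seventh chord on B# gives B#-D##-F##-A#.

B# D## F## A#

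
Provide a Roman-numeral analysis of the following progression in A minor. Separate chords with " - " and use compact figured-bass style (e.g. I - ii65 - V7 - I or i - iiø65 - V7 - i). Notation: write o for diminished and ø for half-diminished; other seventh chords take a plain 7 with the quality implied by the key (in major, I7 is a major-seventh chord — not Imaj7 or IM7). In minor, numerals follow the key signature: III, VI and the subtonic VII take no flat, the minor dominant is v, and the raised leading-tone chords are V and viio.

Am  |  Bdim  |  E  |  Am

i - iio - V - i

Am has root A, degree 1 in A minor, so i.
Bdim has root B, degree 2 in A minor, so iio.
E: root E is the dominant; major triad there is V.
Am: root A is the tonic; minor triad there is i.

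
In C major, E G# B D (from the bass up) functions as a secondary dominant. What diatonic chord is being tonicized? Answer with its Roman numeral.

The chord is a dominant seventh chord on E.
A dominant resolves down a perfect fifth: E → A. In C major, A is scale degree 6, i.e. vi.

vi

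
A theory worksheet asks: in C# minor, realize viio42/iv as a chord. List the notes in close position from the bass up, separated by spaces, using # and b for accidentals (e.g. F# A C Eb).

D E# G# B

The slash marks an applied leading-tone chord: viio of iv. In C# minor, iv is F#, so the leading tone to it is E#, a half step below.
Building a fully diminished seventh chord on E# gives E#-G#-B-D.
The figured bass 42 indicates third inversion, placing the seventh (D) in the bass: D-E#-G#-B.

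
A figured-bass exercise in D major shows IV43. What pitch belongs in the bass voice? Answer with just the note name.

D

IV in D major has root G; the chord is G-B-D-F#.
The figure 43 means second inversion — the fifth is in the bass.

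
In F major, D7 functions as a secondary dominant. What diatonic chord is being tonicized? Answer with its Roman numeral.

ii

The chord is a dominant seventh chord on D.
A dominant resolves down a perfect fifth: D → G. In F major, G is scale degree 2, i.e. ii.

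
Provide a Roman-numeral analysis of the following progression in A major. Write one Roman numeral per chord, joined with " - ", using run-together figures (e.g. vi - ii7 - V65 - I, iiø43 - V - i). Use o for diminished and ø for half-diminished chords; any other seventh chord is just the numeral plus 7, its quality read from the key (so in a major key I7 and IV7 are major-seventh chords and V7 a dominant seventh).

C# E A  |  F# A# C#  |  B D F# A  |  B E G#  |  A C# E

I6 - V/ii - ii7 - V64 - I

C#-E-A has root A, degree 1 in A major, so I6.
F#-A#-C#: chromatic; F# is V of ii, so V/ii.
B-D-F#-A: root B is the supertonic; minor seventh chord there is ii7.
B-E-G#: root E is the dominant; major triad there is V64.
A-C#-E has root A, degree 1 in A major, so I.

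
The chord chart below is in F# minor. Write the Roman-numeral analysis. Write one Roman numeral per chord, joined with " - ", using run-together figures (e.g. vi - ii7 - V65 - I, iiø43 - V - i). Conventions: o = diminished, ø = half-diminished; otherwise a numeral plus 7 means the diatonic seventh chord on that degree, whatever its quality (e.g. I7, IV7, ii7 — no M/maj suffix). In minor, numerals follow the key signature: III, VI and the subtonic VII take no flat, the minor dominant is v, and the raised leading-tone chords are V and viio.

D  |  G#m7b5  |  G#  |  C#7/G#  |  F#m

D: major triad on D = scale degree 6 → VI.
G#m7b5: root G# is the supertonic; half-diminished seventh chord there is iiø7.
G#: chromatic; G# is V of V, so V/V.
C#7/G# has root C#, degree 5 in F# minor, so V43.
F#m has root F#, degree 1 in F# minor, so i.

VI - iiø7 - V/V - V43 - i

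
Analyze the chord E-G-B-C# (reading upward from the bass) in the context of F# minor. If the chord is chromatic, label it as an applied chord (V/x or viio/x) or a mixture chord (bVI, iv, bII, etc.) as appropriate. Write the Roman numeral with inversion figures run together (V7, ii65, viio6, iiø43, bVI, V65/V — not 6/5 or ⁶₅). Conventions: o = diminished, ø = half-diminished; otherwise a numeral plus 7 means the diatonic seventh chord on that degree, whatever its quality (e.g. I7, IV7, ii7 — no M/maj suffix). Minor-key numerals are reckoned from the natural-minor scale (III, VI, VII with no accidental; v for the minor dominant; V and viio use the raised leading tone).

viiø65/VI

Stacked in thirds the chord is C#-E-G-B: a half-diminished seventh chord on C#.
C# sits a half step below D (VI in F# minor); a diminished chord there is the applied leading-tone chord of VI.
With E in the bass the chord is in first inversion, so the figured bass is 65.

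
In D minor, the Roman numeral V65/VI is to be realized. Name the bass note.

The applied chord V65/VI is rooted on F: F-A-C-Eb.
The figure 65 means first inversion — the third is in the bass.

A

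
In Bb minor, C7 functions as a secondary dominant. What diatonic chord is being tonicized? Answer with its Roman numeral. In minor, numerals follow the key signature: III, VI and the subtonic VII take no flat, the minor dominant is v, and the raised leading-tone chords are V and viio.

The chord is a dominant seventh chord on C.
A dominant resolves down a perfect fifth: C → F. In Bb minor, F is scale degree 5, i.e. V.

V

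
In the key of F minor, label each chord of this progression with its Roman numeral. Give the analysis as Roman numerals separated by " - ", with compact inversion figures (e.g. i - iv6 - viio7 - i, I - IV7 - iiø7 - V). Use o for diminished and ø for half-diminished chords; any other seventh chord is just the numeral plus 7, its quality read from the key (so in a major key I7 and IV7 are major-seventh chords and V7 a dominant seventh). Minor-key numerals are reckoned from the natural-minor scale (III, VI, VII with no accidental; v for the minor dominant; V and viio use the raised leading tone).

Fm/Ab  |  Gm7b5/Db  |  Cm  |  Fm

i6 - iiø43 - v - i

Fm/Ab: root F is the tonic; minor triad there is i6.
Gm7b5/Db: half-diminished seventh chord on G = scale degree 2 → iiø43.
Cm has root C, degree 5 in F minor, so v.
Fm: root F is the tonic; minor triad there is i.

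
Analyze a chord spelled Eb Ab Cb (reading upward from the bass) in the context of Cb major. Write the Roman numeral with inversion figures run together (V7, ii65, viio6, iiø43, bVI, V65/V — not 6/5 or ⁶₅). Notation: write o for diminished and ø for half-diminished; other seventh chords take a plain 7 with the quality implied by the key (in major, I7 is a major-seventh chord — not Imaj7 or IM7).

Stacked in thirds the chord is Ab-Cb-Eb: a minor triad on Ab.
In Cb major, Ab is the submediant; the diatonic minor triad there is vi.
With Eb in the bass the chord is in second inversion, so the figured bass is 64.

vi64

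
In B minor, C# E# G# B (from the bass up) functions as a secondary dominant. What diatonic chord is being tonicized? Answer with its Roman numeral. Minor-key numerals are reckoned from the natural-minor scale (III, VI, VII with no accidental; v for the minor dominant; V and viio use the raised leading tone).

The chord is a dominant seventh chord on C#.
A dominant resolves down a perfect fifth: C# → F#. In B minor, F# is scale degree 5, i.e. V.

V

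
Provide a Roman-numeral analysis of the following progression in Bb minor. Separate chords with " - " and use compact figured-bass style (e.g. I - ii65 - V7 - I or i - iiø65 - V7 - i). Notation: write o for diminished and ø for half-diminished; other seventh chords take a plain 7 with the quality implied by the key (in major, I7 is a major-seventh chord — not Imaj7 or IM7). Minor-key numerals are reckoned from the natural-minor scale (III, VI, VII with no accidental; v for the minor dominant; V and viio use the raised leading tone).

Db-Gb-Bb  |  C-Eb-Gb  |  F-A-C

VI64 - iio - V

Db-Gb-Bb has root Gb, degree 6 in Bb minor, so VI64.
C-Eb-Gb has root C, degree 2 in Bb minor, so iio.
F-A-C: major triad on F = scale degree 5 → V.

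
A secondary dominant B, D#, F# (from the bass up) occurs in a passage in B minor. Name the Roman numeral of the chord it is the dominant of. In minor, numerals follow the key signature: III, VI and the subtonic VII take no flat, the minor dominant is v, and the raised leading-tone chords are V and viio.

The chord is a major triad on B.
A dominant resolves down a perfect fifth: B → E. In B minor, E is scale degree 4, i.e. iv.

iv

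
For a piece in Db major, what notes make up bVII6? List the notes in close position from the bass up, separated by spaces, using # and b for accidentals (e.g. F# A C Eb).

bVII6 is a major triad on the lowered seventh degree (the subtonic), borrowed from the parallel minor. In Db major that root is Cb.
So the chord is Cb-Eb-Gb, a major triad.
The figured bass 6 indicates first inversion, placing the third (Eb) in the bass: Eb-Gb-Cb.

Eb Gb Cb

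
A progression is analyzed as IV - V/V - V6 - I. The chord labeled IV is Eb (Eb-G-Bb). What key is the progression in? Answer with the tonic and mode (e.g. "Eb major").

The anchor chord is a major triad on Eb, labeled IV.
IV on Eb implies Eb is the subdominant; that puts the tonic at Bb, and the uppercase numeral fits major mode.

Bb major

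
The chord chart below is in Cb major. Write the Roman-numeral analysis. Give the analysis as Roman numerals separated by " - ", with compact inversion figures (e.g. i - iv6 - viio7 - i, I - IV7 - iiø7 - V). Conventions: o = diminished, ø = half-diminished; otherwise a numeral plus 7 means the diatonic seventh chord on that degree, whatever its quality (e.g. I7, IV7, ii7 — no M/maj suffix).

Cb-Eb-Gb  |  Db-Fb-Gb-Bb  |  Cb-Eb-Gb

I - V43 - I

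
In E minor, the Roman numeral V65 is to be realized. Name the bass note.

V in E minor has root B; the chord is B-D#-F#-A.
The figure 65 means first inversion — the third is in the bass.

D#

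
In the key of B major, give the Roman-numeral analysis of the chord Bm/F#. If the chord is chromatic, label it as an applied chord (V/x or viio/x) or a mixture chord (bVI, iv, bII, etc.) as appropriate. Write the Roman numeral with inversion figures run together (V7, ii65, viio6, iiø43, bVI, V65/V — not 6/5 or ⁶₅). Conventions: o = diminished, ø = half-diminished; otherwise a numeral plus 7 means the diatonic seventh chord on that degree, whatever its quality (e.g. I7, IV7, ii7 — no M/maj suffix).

i64

Stacked in thirds the chord is B-D-F#: a minor triad on B.
B is the first degree of B major. This is the minor tonic, borrowed from the parallel minor.
With F# in the bass the chord is in second inversion, so the figured bass is 64.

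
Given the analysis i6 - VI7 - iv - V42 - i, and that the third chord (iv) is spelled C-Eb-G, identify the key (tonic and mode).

G minor

The anchor chord is a minor triad on C, labeled iv.
Counting down 3 scale steps from C places the tonic on G; a minor triad on degree 4 is diatonic only in minor.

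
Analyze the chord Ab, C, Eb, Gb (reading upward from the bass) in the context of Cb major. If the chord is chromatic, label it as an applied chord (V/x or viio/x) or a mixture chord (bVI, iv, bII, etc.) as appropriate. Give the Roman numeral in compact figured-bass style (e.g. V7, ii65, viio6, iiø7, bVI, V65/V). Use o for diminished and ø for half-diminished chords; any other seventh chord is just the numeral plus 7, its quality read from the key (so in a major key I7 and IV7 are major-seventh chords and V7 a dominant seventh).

The pitches Ab-C-Eb-Gb form a dominant seventh chord rooted on Ab.
Ab is not a diatonic chord root with this quality in Cb major, but it lies a perfect fifth above Db (ii), so the chord functions as an applied dominant of ii.

V7/ii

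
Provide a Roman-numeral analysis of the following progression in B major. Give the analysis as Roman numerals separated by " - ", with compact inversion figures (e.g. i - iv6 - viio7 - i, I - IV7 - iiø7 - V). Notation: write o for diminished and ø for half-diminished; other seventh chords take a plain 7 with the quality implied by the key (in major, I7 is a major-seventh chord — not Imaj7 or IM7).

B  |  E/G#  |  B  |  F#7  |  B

B has root B, degree 1 in B major, so I.
E/G#: root E is the subdominant; major triad there is IV6.
B has root B, degree 1 in B major, so I.
F#7: root F# is the dominant; dominant seventh chord there is V7.
B: root B is the tonic; major triad there is I.

I - IV6 - I - V7 - I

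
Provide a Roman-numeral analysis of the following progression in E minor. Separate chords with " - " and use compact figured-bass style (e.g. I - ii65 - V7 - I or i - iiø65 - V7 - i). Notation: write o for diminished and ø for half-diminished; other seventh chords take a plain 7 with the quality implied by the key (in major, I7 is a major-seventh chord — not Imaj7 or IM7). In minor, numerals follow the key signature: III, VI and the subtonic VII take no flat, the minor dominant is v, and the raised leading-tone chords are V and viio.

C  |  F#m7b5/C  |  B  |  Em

VI - iiø43 - V - i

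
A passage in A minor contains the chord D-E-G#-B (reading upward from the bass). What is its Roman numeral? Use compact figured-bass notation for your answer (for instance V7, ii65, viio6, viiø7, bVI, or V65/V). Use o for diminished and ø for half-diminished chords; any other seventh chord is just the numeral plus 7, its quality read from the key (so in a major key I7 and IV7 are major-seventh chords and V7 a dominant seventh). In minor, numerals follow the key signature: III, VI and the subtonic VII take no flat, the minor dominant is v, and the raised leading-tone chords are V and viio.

The pitches E-G#-B-D form a dominant seventh chord rooted on E.
In A minor, E is the dominant; the diatonic dominant seventh chord there is V7.
With D in the bass the chord is in third inversion, so the figured bass is 42.

V42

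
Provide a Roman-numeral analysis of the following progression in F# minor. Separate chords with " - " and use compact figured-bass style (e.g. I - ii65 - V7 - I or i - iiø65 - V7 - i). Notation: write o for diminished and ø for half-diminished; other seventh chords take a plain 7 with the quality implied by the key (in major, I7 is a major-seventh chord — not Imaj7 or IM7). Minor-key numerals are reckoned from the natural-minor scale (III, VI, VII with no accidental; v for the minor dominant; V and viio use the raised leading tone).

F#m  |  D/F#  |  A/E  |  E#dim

i - VI6 - III64 - viio

F#m: minor triad on F# = scale degree 1 → i.
D/F# has root D, degree 6 in F# minor, so VI6.
A/E has root A, degree 3 in F# minor, so III64.
E#dim: diminished triad on E# = scale degree 7 → viio.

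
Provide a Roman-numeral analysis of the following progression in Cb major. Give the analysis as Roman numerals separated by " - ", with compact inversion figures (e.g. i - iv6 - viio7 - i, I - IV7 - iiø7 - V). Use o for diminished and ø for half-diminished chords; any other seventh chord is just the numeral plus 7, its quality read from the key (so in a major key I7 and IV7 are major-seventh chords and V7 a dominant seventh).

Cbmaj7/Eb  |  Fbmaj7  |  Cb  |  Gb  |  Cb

Cbmaj7/Eb has root Cb, degree 1 in Cb major, so I65.
Fbmaj7: root Fb is the subdominant; major seventh chord there is IV7.
Cb has root Cb, degree 1 in Cb major, so I.
Gb: root Gb is the dominant; major triad there is V.
Cb: root Cb is the tonic; major triad there is I.

I65 - IV7 - I - V - I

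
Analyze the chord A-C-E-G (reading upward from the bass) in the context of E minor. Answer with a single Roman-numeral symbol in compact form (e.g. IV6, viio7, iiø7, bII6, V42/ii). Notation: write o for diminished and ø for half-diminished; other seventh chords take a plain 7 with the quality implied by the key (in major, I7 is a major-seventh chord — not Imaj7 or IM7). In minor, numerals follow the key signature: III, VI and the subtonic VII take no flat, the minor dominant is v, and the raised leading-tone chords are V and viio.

Stacked in thirds the chord is A-C-E-G: a minor seventh chord on A.
A is scale degree 4 in E minor, and a minor seventh chord on that degree is written iv7.

iv7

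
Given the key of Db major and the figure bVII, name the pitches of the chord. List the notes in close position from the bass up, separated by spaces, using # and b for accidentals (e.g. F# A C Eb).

Scale degree 7 in Db major is C; lowering it a half step gives Cb. bVII is a major triad on the lowered seventh degree (the subtonic), borrowed from the parallel minor.
So the chord is Cb-Eb-Gb.

Cb Eb Gb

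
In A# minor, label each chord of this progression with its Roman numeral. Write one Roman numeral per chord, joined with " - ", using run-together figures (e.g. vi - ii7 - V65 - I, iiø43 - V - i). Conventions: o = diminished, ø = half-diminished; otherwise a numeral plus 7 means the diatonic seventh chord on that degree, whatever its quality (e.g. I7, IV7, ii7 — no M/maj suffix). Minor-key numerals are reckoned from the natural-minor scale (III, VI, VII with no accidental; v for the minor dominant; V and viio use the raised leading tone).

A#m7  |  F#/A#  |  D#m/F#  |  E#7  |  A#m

i7 - VI6 - iv6 - V7 - i

A#m7: root A# is the tonic; minor seventh chord there is i7.
F#/A#: root F# is the submediant; major triad there is VI6.
D#m/F#: root D# is the subdominant; minor triad there is iv6.
E#7: root E# is the dominant; dominant seventh chord there is V7.
A#m has root A#, degree 1 in A# minor, so i.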